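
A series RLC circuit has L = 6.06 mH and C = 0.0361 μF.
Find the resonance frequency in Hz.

Step 1 — Resonance condition Im(Z)=0 gives ω₀ = 1/√(LC).
Step 2 — ω₀ = 1/√(0.00606·3.61e-08) = 6.761e+04 rad/s.
Step 3 — f₀ = ω₀/(2π) = 1.076e+04 Hz.

f₀ = 1.076e+04 Hz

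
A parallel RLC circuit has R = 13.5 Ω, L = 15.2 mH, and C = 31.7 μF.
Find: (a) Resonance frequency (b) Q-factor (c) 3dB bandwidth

Step 1 — Resonance: ω₀ = 1/√(LC) = 1/√(0.0152·3.17e-05) = 1441 rad/s.
Step 2 — f₀ = ω₀/(2π) = 229.3 Hz.
Step 3 — Parallel Q: Q = R/(ω₀L) = 13.5/(1441·0.0152) = 0.6165.
Step 4 — Bandwidth: Δω = ω₀/Q = 2337 rad/s; BW = Δω/(2π) = 371.9 Hz.

(a) f₀ = 229.3 Hz  (b) Q = 0.6165  (c) BW = 371.9 Hz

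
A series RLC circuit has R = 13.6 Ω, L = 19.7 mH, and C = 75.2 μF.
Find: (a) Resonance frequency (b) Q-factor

Step 1 — Resonance condition Im(Z)=0 gives ω₀ = 1/√(LC).
Step 2 — ω₀ = 1/√(0.0197·7.52e-05) = 821.6 rad/s.
Step 3 — f₀ = ω₀/(2π) = 130.8 Hz.
Step 4 — Series Q: Q = ω₀L/R = 821.6·0.0197/13.6 = 1.19.

(a) f₀ = 130.8 Hz  (b) Q = 1.19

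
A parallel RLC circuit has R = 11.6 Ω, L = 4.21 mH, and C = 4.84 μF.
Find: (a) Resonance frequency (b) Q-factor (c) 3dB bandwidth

Step 1 — Resonance: ω₀ = 1/√(LC) = 1/√(0.00421·4.84e-06) = 7005 rad/s.
Step 2 — f₀ = ω₀/(2π) = 1115 Hz.
Step 3 — Parallel Q: Q = R/(ω₀L) = 11.6/(7005·0.00421) = 0.3933.
Step 4 — Bandwidth: Δω = ω₀/Q = 1.781e+04 rad/s; BW = Δω/(2π) = 2835 Hz.

(a) f₀ = 1115 Hz  (b) Q = 0.3933  (c) BW = 2835 Hz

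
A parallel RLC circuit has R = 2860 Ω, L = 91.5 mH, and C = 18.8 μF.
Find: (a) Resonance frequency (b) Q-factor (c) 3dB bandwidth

Step 1 — Resonance: ω₀ = 1/√(LC) = 1/√(0.0915·1.88e-05) = 762.4 rad/s.
Step 2 — f₀ = ω₀/(2π) = 121.3 Hz.
Step 3 — Parallel Q: Q = R/(ω₀L) = 2860/(762.4·0.0915) = 41.
Step 4 — Bandwidth: Δω = ω₀/Q = 18.6 rad/s; BW = Δω/(2π) = 2.96 Hz.

(a) f₀ = 121.3 Hz  (b) Q = 41  (c) BW = 2.96 Hz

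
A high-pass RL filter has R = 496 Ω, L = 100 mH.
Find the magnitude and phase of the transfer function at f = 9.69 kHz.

Step 1 — Angular frequency: ω = 2π·9690 = 6.088e+04 rad/s.
Step 2 — Transfer function: H(jω) = jωL/(R + jωL).
Step 3 — Numerator jωL = j·6088; denominator R + jωL = 496 + j6088.
Step 4 — H = 0.9934 + j0.08093.
Step 5 — Magnitude: |H| = 0.9967 (-0.0 dB); phase: φ = 4.7°.

|H| = 0.9967 (-0.0 dB), φ = 4.7°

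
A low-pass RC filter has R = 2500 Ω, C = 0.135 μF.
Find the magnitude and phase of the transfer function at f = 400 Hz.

Step 1 — Angular frequency: ω = 2π·400 = 2513 rad/s.
Step 2 — Transfer function: H(jω) = 1/(1 + jωRC).
Step 3 — Denominator: 1 + jωRC = 1 + j·2513·2500·1.35e-07 = 1 + j0.8482.
Step 4 — H = 0.5816 - j0.4933.
Step 5 — Magnitude: |H| = 0.7626 (-2.4 dB); phase: φ = -40.3°.

|H| = 0.7626 (-2.4 dB), φ = -40.3°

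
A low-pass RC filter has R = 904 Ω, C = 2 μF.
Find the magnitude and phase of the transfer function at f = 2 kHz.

Step 1 — Angular frequency: ω = 2π·2000 = 1.257e+04 rad/s.
Step 2 — Transfer function: H(jω) = 1/(1 + jωRC).
Step 3 — Denominator: 1 + jωRC = 1 + j·1.257e+04·904·2e-06 = 1 + j22.72.
Step 4 — H = 0.001933 - j0.04393.
Step 5 — Magnitude: |H| = 0.04397 (-27.1 dB); phase: φ = -87.5°.

|H| = 0.04397 (-27.1 dB), φ = -87.5°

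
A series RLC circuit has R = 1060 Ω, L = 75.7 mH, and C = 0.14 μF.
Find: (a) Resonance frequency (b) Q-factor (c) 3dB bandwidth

Step 1 — Resonance condition Im(Z)=0 gives ω₀ = 1/√(LC).
Step 2 — ω₀ = 1/√(0.0757·1.4e-07) = 9714 rad/s.
Step 3 — f₀ = ω₀/(2π) = 1546 Hz.
Step 4 — Series Q: Q = ω₀L/R = 9714·0.0757/1060 = 0.6937.
Step 5 — 3dB bandwidth: Δω = ω₀/Q = 1.4e+04 rad/s; BW = Δω/(2π) = 2229 Hz.

(a) f₀ = 1546 Hz  (b) Q = 0.6937  (c) BW = 2229 Hz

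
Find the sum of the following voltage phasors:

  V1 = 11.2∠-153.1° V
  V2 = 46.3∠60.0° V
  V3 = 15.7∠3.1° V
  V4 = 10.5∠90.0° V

Step 1 — Convert each phasor to rectangular form:
  V1 = 11.2·(cos(-153.1°) + j·sin(-153.1°)) = -9.988 - j5.067 V
  V2 = 46.3·(cos(60.0°) + j·sin(60.0°)) = 23.15 + j40.1 V
  V3 = 15.7·(cos(3.1°) + j·sin(3.1°)) = 15.68 + j0.849 V
  V4 = 10.5·(cos(90.0°) + j·sin(90.0°)) = 0 + j10.5 V
Step 2 — Sum components: V_total = 28.84 + j46.38 V.
Step 3 — Convert to polar: |V_total| = 54.61 V, ∠V_total = 58.1°.

V_total = 54.61∠58.1° V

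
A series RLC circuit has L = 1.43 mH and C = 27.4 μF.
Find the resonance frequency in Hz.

Step 1 — Resonance condition Im(Z)=0 gives ω₀ = 1/√(LC).
Step 2 — ω₀ = 1/√(0.00143·2.74e-05) = 5052 rad/s.
Step 3 — f₀ = ω₀/(2π) = 804 Hz.

f₀ = 804 Hz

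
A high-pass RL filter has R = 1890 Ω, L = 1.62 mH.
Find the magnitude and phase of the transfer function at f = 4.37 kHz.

Step 1 — Angular frequency: ω = 2π·4370 = 2.746e+04 rad/s.
Step 2 — Transfer function: H(jω) = jωL/(R + jωL).
Step 3 — Numerator jωL = j·44.48; denominator R + jωL = 1890 + j44.48.
Step 4 — H = 0.0005536 + j0.02352.
Step 5 — Magnitude: |H| = 0.02353 (-32.6 dB); phase: φ = 88.7°.

|H| = 0.02353 (-32.6 dB), φ = 88.7°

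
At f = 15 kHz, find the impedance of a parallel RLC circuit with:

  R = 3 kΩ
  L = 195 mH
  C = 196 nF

Step 1 — Angular frequency: ω = 2π·f = 2π·1.5e+04 = 9.425e+04 rad/s.
Step 2 — Component impedances:
  R: Z = R = 3000 Ω
  L: Z = jωL = j·9.425e+04·0.195 = 0 + j1.838e+04 Ω
  C: Z = 1/(jωC) = -j/(ω·C) = 0 - j54.13 Ω
Step 3 — Parallel combination: 1/Z_total = 1/R + 1/L + 1/C; Z_total = 0.9823 - j54.28 Ω = 54.29∠-89.0° Ω.

Z = 0.9823 - j54.28 Ω = 54.29∠-89.0° Ω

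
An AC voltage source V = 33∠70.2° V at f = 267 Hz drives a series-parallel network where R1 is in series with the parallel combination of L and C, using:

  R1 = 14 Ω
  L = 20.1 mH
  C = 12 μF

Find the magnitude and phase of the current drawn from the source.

Step 1 — Angular frequency: ω = 2π·f = 2π·267 = 1678 rad/s.
Step 2 — Component impedances:
  R1: Z = R = 14 Ω
  L: Z = jωL = j·1678·0.0201 = 0 + j33.72 Ω
  C: Z = 1/(jωC) = -j/(ω·C) = 0 - j49.67 Ω
Step 3 — Parallel branch: L || C = 1/(1/L + 1/C) = 0 + j105 Ω.
Step 4 — Series with R1: Z_total = R1 + (L || C) = 14 + j105 Ω = 105.9∠82.4° Ω.
Step 5 — Source phasor: V = 33∠70.2° V = 11.18 + j31.05 V.
Step 6 — Ohm's law: I = V / Z_total = (11.18 + j31.05) / (14 + j105) = 0.3045 - j0.06586 A.
Step 7 — Convert to polar: |I| = 0.3116 A, ∠I = -12.2°.

I = 0.3116∠-12.2° A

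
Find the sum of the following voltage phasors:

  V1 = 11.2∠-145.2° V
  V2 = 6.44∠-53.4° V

Step 1 — Convert each phasor to rectangular form:
  V1 = 11.2·(cos(-145.2°) + j·sin(-145.2°)) = -9.197 - j6.392 V
  V2 = 6.44·(cos(-53.4°) + j·sin(-53.4°)) = 3.84 - j5.17 V
Step 2 — Sum components: V_total = -5.357 - j11.56 V.
Step 3 — Convert to polar: |V_total| = 12.74 V, ∠V_total = -114.9°.

V_total = 12.74∠-114.9° V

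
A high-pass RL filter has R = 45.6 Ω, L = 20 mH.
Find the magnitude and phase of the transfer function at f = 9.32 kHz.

Step 1 — Angular frequency: ω = 2π·9320 = 5.856e+04 rad/s.
Step 2 — Transfer function: H(jω) = jωL/(R + jωL).
Step 3 — Numerator jωL = j·1171; denominator R + jωL = 45.6 + j1171.
Step 4 — H = 0.9985 + j0.03888.
Step 5 — Magnitude: |H| = 0.9992 (-0.0 dB); phase: φ = 2.2°.

|H| = 0.9992 (-0.0 dB), φ = 2.2°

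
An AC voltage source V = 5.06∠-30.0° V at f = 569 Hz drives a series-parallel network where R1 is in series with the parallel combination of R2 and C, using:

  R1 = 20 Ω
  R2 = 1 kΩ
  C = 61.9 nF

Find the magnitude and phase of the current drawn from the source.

Step 1 — Angular frequency: ω = 2π·f = 2π·569 = 3575 rad/s.
Step 2 — Component impedances:
  R1: Z = R = 20 Ω
  R2: Z = R = 1000 Ω
  C: Z = 1/(jωC) = -j/(ω·C) = 0 - j4519 Ω
Step 3 — Parallel branch: R2 || C = 1/(1/R2 + 1/C) = 953.3 - j211 Ω.
Step 4 — Series with R1: Z_total = R1 + (R2 || C) = 973.3 - j211 Ω = 995.9∠-12.2° Ω.
Step 5 — Source phasor: V = 5.06∠-30.0° V = 4.382 - j2.53 V.
Step 6 — Ohm's law: I = V / Z_total = (4.382 - j2.53) / (973.3 - j211) = 0.004838 - j0.001551 A.
Step 7 — Convert to polar: |I| = 0.005081 A, ∠I = -17.8°.

I = 0.005081∠-17.8° A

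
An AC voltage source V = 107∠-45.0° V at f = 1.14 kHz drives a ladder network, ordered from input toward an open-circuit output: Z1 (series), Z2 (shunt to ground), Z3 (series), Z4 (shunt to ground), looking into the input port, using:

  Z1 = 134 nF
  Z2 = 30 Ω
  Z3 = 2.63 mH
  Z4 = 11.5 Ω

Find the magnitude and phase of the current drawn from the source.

Step 1 — Angular frequency: ω = 2π·f = 2π·1140 = 7163 rad/s.
Step 2 — Component impedances:
  Z1: Z = 1/(jωC) = -j/(ω·C) = 0 - j1042 Ω
  Z2: Z = R = 30 Ω
  Z3: Z = jωL = j·7163·0.00263 = 0 + j18.84 Ω
  Z4: Z = R = 11.5 Ω
Step 3 — Ladder network (open output): work backward from the far end, alternating series and parallel combinations. Z_in = 12.02 - j1034 Ω = 1034∠-89.3° Ω.
Step 4 — Source phasor: V = 107∠-45.0° V = 75.66 - j75.66 V.
Step 5 — Ohm's law: I = V / Z_total = (75.66 - j75.66) / (12.02 - j1034) = 0.07403 + j0.07233 A.
Step 6 — Convert to polar: |I| = 0.1035 A, ∠I = 44.3°.

I = 0.1035∠44.3° A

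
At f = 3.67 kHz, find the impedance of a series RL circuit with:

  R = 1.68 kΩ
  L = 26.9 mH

Step 1 — Angular frequency: ω = 2π·f = 2π·3670 = 2.306e+04 rad/s.
Step 2 — Component impedances:
  R: Z = R = 1680 Ω
  L: Z = jωL = j·2.306e+04·0.0269 = 0 + j620.3 Ω
Step 3 — Series combination: Z_total = R + L = 1680 + j620.3 Ω = 1791∠20.3° Ω.

Z = 1680 + j620.3 Ω = 1791∠20.3° Ω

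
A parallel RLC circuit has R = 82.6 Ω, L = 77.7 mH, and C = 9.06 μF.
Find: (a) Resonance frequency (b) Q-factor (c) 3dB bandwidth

Step 1 — Resonance: ω₀ = 1/√(LC) = 1/√(0.0777·9.06e-06) = 1192 rad/s.
Step 2 — f₀ = ω₀/(2π) = 189.7 Hz.
Step 3 — Parallel Q: Q = R/(ω₀L) = 82.6/(1192·0.0777) = 0.8919.
Step 4 — Bandwidth: Δω = ω₀/Q = 1336 rad/s; BW = Δω/(2π) = 212.7 Hz.

(a) f₀ = 189.7 Hz  (b) Q = 0.8919  (c) BW = 212.7 Hz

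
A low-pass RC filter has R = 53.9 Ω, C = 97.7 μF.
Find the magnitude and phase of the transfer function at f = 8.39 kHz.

Step 1 — Angular frequency: ω = 2π·8390 = 5.272e+04 rad/s.
Step 2 — Transfer function: H(jω) = 1/(1 + jωRC).
Step 3 — Denominator: 1 + jωRC = 1 + j·5.272e+04·53.9·9.77e-05 = 1 + j277.6.
Step 4 — H = 1.298e-05 - j0.003602.
Step 5 — Magnitude: |H| = 0.003602 (-48.9 dB); phase: φ = -89.8°.

|H| = 0.003602 (-48.9 dB), φ = -89.8°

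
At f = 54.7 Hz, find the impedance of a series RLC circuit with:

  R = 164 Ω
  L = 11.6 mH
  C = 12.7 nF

Step 1 — Angular frequency: ω = 2π·f = 2π·54.7 = 343.7 rad/s.
Step 2 — Component impedances:
  R: Z = R = 164 Ω
  L: Z = jωL = j·343.7·0.0116 = 0 + j3.987 Ω
  C: Z = 1/(jωC) = -j/(ω·C) = 0 - j2.291e+05 Ω
Step 3 — Series combination: Z_total = R + L + C = 164 - j2.291e+05 Ω = 2.291e+05∠-90.0° Ω.

Z = 164 - j2.291e+05 Ω = 2.291e+05∠-90.0° Ω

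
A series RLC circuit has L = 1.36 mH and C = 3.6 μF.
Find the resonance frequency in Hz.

Step 1 — Resonance condition Im(Z)=0 gives ω₀ = 1/√(LC).
Step 2 — ω₀ = 1/√(0.00136·3.6e-06) = 1.429e+04 rad/s.
Step 3 — f₀ = ω₀/(2π) = 2275 Hz.

f₀ = 2275 Hz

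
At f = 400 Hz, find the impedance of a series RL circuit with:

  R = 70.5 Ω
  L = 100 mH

Step 1 — Angular frequency: ω = 2π·f = 2π·400 = 2513 rad/s.
Step 2 — Component impedances:
  R: Z = R = 70.5 Ω
  L: Z = jωL = j·2513·0.1 = 0 + j251.3 Ω
Step 3 — Series combination: Z_total = R + L = 70.5 + j251.3 Ω = 261∠74.3° Ω.

Z = 70.5 + j251.3 Ω = 261∠74.3° Ω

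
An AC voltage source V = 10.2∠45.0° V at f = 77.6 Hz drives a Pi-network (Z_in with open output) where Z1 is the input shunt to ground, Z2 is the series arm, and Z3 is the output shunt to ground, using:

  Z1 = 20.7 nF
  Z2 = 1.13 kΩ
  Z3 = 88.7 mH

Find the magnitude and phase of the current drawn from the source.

Step 1 — Angular frequency: ω = 2π·f = 2π·77.6 = 487.6 rad/s.
Step 2 — Component impedances:
  Z1: Z = 1/(jωC) = -j/(ω·C) = 0 - j9.908e+04 Ω
  Z2: Z = R = 1130 Ω
  Z3: Z = jωL = j·487.6·0.0887 = 0 + j43.25 Ω
Step 3 — With open output, the series arm Z2 and the output shunt Z3 appear in series to ground: Z2 + Z3 = 1130 + j43.25 Ω.
Step 4 — Parallel with input shunt Z1: Z_in = Z1 || (Z2 + Z3) = 1131 + j30.36 Ω = 1131∠1.5° Ω.
Step 5 — Source phasor: V = 10.2∠45.0° V = 7.212 + j7.212 V.
Step 6 — Ohm's law: I = V / Z_total = (7.212 + j7.212) / (1131 + j30.36) = 0.006545 + j0.006202 A.
Step 7 — Convert to polar: |I| = 0.009017 A, ∠I = 43.5°.

I = 0.009017∠43.5° A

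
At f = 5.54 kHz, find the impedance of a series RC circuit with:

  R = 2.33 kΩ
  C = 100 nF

Step 1 — Angular frequency: ω = 2π·f = 2π·5540 = 3.481e+04 rad/s.
Step 2 — Component impedances:
  R: Z = R = 2330 Ω
  C: Z = 1/(jωC) = -j/(ω·C) = 0 - j287.3 Ω
Step 3 — Series combination: Z_total = R + C = 2330 - j287.3 Ω = 2348∠-7.0° Ω.

Z = 2330 - j287.3 Ω = 2348∠-7.0° Ω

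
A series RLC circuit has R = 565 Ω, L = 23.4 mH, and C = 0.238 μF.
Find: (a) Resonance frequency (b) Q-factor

Step 1 — Resonance condition Im(Z)=0 gives ω₀ = 1/√(LC).
Step 2 — ω₀ = 1/√(0.0234·2.38e-07) = 1.34e+04 rad/s.
Step 3 — f₀ = ω₀/(2π) = 2133 Hz.
Step 4 — Series Q: Q = ω₀L/R = 1.34e+04·0.0234/565 = 0.555.

(a) f₀ = 2133 Hz  (b) Q = 0.555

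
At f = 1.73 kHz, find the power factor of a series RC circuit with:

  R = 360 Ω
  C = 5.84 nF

Step 1 — Angular frequency: ω = 2π·f = 2π·1730 = 1.087e+04 rad/s.
Step 2 — Component impedances:
  R: Z = R = 360 Ω
  C: Z = 1/(jωC) = -j/(ω·C) = 0 - j1.575e+04 Ω
Step 3 — Series combination: Z_total = R + C = 360 - j1.575e+04 Ω = 1.576e+04∠-88.7° Ω.
Step 4 — Power factor: PF = cos(φ) = Re(Z)/|Z| = 360/15757 = 0.02285.
Step 5 — Type: Im(Z) = -1.575e+04 ⇒ leading (phase φ = -88.7°).

PF = 0.02285 (leading, φ = -88.7°)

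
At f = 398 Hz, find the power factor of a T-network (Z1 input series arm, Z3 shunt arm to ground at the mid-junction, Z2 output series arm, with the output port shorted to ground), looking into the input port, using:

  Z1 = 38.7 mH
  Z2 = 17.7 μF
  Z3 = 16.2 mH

Step 1 — Angular frequency: ω = 2π·f = 2π·398 = 2501 rad/s.
Step 2 — Component impedances:
  Z1: Z = jωL = j·2501·0.0387 = 0 + j96.78 Ω
  Z2: Z = 1/(jωC) = -j/(ω·C) = 0 - j22.59 Ω
  Z3: Z = jωL = j·2501·0.0162 = 0 + j40.51 Ω
Step 3 — With the output port shorted to ground, the output series arm Z2 runs from the junction to ground; the shunt arm Z3 also runs from the junction to ground. They appear in parallel: Z3 || Z2 = 0 - j51.08 Ω.
Step 4 — Series with input arm Z1: Z_in = Z1 + (Z3 || Z2) = 0 + j45.7 Ω = 45.7∠90.0° Ω.
Step 5 — Power factor: PF = cos(φ) = Re(Z)/|Z| = 0/45.7 = 0.
Step 6 — Type: Im(Z) = 45.7 ⇒ lagging (phase φ = 90.0°).

PF = 0 (lagging, φ = 90.0°)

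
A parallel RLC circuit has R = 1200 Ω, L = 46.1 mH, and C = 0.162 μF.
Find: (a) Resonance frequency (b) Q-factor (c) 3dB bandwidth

Step 1 — Resonance: ω₀ = 1/√(LC) = 1/√(0.0461·1.62e-07) = 1.157e+04 rad/s.
Step 2 — f₀ = ω₀/(2π) = 1842 Hz.
Step 3 — Parallel Q: Q = R/(ω₀L) = 1200/(1.157e+04·0.0461) = 2.25.
Step 4 — Bandwidth: Δω = ω₀/Q = 5144 rad/s; BW = Δω/(2π) = 818.7 Hz.

(a) f₀ = 1842 Hz  (b) Q = 2.25  (c) BW = 818.7 Hz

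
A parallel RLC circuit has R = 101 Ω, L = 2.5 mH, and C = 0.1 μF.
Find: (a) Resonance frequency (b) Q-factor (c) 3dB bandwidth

Step 1 — Resonance: ω₀ = 1/√(LC) = 1/√(0.0025·1e-07) = 6.325e+04 rad/s.
Step 2 — f₀ = ω₀/(2π) = 1.007e+04 Hz.
Step 3 — Parallel Q: Q = R/(ω₀L) = 101/(6.325e+04·0.0025) = 0.6388.
Step 4 — Bandwidth: Δω = ω₀/Q = 9.901e+04 rad/s; BW = Δω/(2π) = 1.576e+04 Hz.

(a) f₀ = 1.007e+04 Hz  (b) Q = 0.6388  (c) BW = 1.576e+04 Hz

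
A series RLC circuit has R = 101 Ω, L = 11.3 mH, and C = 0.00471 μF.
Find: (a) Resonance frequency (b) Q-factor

Step 1 — Resonance condition Im(Z)=0 gives ω₀ = 1/√(LC).
Step 2 — ω₀ = 1/√(0.0113·4.71e-09) = 1.371e+05 rad/s.
Step 3 — f₀ = ω₀/(2π) = 2.182e+04 Hz.
Step 4 — Series Q: Q = ω₀L/R = 1.371e+05·0.0113/101 = 15.34.

(a) f₀ = 2.182e+04 Hz  (b) Q = 15.34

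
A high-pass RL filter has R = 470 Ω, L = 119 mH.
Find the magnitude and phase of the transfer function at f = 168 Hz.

Step 1 — Angular frequency: ω = 2π·168 = 1056 rad/s.
Step 2 — Transfer function: H(jω) = jωL/(R + jωL).
Step 3 — Numerator jωL = j·125.6; denominator R + jωL = 470 + j125.6.
Step 4 — H = 0.06667 + j0.2494.
Step 5 — Magnitude: |H| = 0.2582 (-11.8 dB); phase: φ = 75.0°.

|H| = 0.2582 (-11.8 dB), φ = 75.0°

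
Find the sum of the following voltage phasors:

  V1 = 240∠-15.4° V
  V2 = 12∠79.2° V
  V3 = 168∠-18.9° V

Step 1 — Convert each phasor to rectangular form:
  V1 = 240·(cos(-15.4°) + j·sin(-15.4°)) = 231.4 - j63.73 V
  V2 = 12·(cos(79.2°) + j·sin(79.2°)) = 2.249 + j11.79 V
  V3 = 168·(cos(-18.9°) + j·sin(-18.9°)) = 158.9 - j54.42 V
Step 2 — Sum components: V_total = 392.6 - j106.4 V.
Step 3 — Convert to polar: |V_total| = 406.7 V, ∠V_total = -15.2°.

V_total = 406.7∠-15.2° V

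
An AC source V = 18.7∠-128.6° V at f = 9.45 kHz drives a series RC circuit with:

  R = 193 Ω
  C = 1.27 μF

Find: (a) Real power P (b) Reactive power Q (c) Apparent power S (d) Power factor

Step 1 — Angular frequency: ω = 2π·f = 2π·9450 = 5.938e+04 rad/s.
Step 2 — Component impedances:
  R: Z = R = 193 Ω
  C: Z = 1/(jωC) = -j/(ω·C) = 0 - j13.26 Ω
Step 3 — Series combination: Z_total = R + C = 193 - j13.26 Ω = 193.5∠-3.9° Ω.
Step 4 — Source phasor: V = 18.7∠-128.6° V = -11.67 - j14.61 V.
Step 5 — Current: I = V / Z = -0.05499 - j0.0795 A = 0.09666∠-124.7° A.
Step 6 — Complex power: S = V·I* = 1.803 - j0.1239 VA.
Step 7 — Real power: P = Re(S) = 1.803 W.
Step 8 — Reactive power: Q = Im(S) = -0.1239 VAR.
Step 9 — Apparent power: |S| = 1.808 VA.
Step 10 — Power factor: PF = P/|S| = 0.9976 (leading).

(a) P = 1.803 W  (b) Q = -0.1239 VAR  (c) S = 1.808 VA  (d) PF = 0.9976 (leading)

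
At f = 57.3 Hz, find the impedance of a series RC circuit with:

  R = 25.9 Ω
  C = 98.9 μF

Step 1 — Angular frequency: ω = 2π·f = 2π·57.3 = 360 rad/s.
Step 2 — Component impedances:
  R: Z = R = 25.9 Ω
  C: Z = 1/(jωC) = -j/(ω·C) = 0 - j28.08 Ω
Step 3 — Series combination: Z_total = R + C = 25.9 - j28.08 Ω = 38.2∠-47.3° Ω.

Z = 25.9 - j28.08 Ω = 38.2∠-47.3° Ω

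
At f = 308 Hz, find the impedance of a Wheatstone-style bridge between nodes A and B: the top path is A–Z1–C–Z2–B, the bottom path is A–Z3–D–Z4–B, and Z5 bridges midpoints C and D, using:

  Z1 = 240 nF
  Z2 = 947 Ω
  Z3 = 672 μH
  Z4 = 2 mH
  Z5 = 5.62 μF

Step 1 — Angular frequency: ω = 2π·f = 2π·308 = 1935 rad/s.
Step 2 — Component impedances:
  Z1: Z = 1/(jωC) = -j/(ω·C) = 0 - j2153 Ω
  Z2: Z = R = 947 Ω
  Z3: Z = jωL = j·1935·0.000672 = 0 + j1.3 Ω
  Z4: Z = jωL = j·1935·0.002 = 0 + j3.87 Ω
  Z5: Z = 1/(jωC) = -j/(ω·C) = 0 - j91.95 Ω
Step 3 — Bridge requires nodal analysis (the Z5 bridge couples midpoints C and D, so the two paths cannot be reduced to a simple series/parallel combination). Setting node B to ground and injecting 1 A at node A, the 3-node admittance system at A, C, D solves to V_A = Z_AB = 0.01613 + j5.173 Ω = 5.173∠89.8° Ω.

Z = 0.01613 + j5.173 Ω = 5.173∠89.8° Ω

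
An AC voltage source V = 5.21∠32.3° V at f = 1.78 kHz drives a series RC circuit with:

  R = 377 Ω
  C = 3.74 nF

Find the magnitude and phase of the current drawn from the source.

Step 1 — Angular frequency: ω = 2π·f = 2π·1780 = 1.118e+04 rad/s.
Step 2 — Component impedances:
  R: Z = R = 377 Ω
  C: Z = 1/(jωC) = -j/(ω·C) = 0 - j2.391e+04 Ω
Step 3 — Series combination: Z_total = R + C = 377 - j2.391e+04 Ω = 2.391e+04∠-89.1° Ω.
Step 4 — Source phasor: V = 5.21∠32.3° V = 4.404 + j2.784 V.
Step 5 — Ohm's law: I = V / Z_total = (4.404 + j2.784) / (377 - j2.391e+04) = -0.0001135 + j0.000186 A.
Step 6 — Convert to polar: |I| = 0.0002179 A, ∠I = 121.4°.

I = 0.0002179∠121.4° A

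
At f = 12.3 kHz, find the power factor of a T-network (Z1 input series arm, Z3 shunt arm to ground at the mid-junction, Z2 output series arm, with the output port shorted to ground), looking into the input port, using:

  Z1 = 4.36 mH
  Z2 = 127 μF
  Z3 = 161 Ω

Step 1 — Angular frequency: ω = 2π·f = 2π·1.23e+04 = 7.728e+04 rad/s.
Step 2 — Component impedances:
  Z1: Z = jωL = j·7.728e+04·0.00436 = 0 + j337 Ω
  Z2: Z = 1/(jωC) = -j/(ω·C) = 0 - j0.1019 Ω
  Z3: Z = R = 161 Ω
Step 3 — With the output port shorted to ground, the output series arm Z2 runs from the junction to ground; the shunt arm Z3 also runs from the junction to ground. They appear in parallel: Z3 || Z2 = 6.448e-05 - j0.1019 Ω.
Step 4 — Series with input arm Z1: Z_in = Z1 + (Z3 || Z2) = 6.448e-05 + j336.9 Ω = 336.9∠90.0° Ω.
Step 5 — Power factor: PF = cos(φ) = Re(Z)/|Z| = 6.448e-05/336.9 = 1.914e-07.
Step 6 — Type: Im(Z) = 336.9 ⇒ lagging (phase φ = 90.0°).

PF = 1.914e-07 (lagging, φ = 90.0°)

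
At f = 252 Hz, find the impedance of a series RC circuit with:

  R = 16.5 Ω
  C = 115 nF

Step 1 — Angular frequency: ω = 2π·f = 2π·252 = 1583 rad/s.
Step 2 — Component impedances:
  R: Z = R = 16.5 Ω
  C: Z = 1/(jωC) = -j/(ω·C) = 0 - j5492 Ω
Step 3 — Series combination: Z_total = R + C = 16.5 - j5492 Ω = 5492∠-89.8° Ω.

Z = 16.5 - j5492 Ω = 5492∠-89.8° Ω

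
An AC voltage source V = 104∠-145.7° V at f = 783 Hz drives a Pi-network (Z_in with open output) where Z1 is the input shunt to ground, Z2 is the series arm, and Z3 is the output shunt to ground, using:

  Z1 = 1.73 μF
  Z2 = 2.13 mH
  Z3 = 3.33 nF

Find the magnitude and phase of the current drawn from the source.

Step 1 — Angular frequency: ω = 2π·f = 2π·783 = 4920 rad/s.
Step 2 — Component impedances:
  Z1: Z = 1/(jωC) = -j/(ω·C) = 0 - j117.5 Ω
  Z2: Z = jωL = j·4920·0.00213 = 0 + j10.48 Ω
  Z3: Z = 1/(jωC) = -j/(ω·C) = 0 - j6.104e+04 Ω
Step 3 — With open output, the series arm Z2 and the output shunt Z3 appear in series to ground: Z2 + Z3 = 0 - j6.103e+04 Ω.
Step 4 — Parallel with input shunt Z1: Z_in = Z1 || (Z2 + Z3) = 0 - j117.3 Ω = 117.3∠-90.0° Ω.
Step 5 — Source phasor: V = 104∠-145.7° V = -85.91 - j58.61 V.
Step 6 — Ohm's law: I = V / Z_total = (-85.91 - j58.61) / (0 - j117.3) = 0.4998 - j0.7326 A.
Step 7 — Convert to polar: |I| = 0.8869 A, ∠I = -55.7°.

I = 0.8869∠-55.7° A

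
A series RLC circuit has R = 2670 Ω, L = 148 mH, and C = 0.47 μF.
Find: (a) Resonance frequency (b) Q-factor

Step 1 — Resonance condition Im(Z)=0 gives ω₀ = 1/√(LC).
Step 2 — ω₀ = 1/√(0.148·4.7e-07) = 3792 rad/s.
Step 3 — f₀ = ω₀/(2π) = 603.4 Hz.
Step 4 — Series Q: Q = ω₀L/R = 3792·0.148/2670 = 0.2102.

(a) f₀ = 603.4 Hz  (b) Q = 0.2102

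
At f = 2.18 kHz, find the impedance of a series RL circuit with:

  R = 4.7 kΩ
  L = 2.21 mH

Step 1 — Angular frequency: ω = 2π·f = 2π·2180 = 1.37e+04 rad/s.
Step 2 — Component impedances:
  R: Z = R = 4700 Ω
  L: Z = jωL = j·1.37e+04·0.00221 = 0 + j30.27 Ω
Step 3 — Series combination: Z_total = R + L = 4700 + j30.27 Ω = 4700∠0.4° Ω.

Z = 4700 + j30.27 Ω = 4700∠0.4° Ω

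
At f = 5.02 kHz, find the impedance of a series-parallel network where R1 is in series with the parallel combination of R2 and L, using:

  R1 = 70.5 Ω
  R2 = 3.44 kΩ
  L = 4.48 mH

Step 1 — Angular frequency: ω = 2π·f = 2π·5020 = 3.154e+04 rad/s.
Step 2 — Component impedances:
  R1: Z = R = 70.5 Ω
  R2: Z = R = 3440 Ω
  L: Z = jωL = j·3.154e+04·0.00448 = 0 + j141.3 Ω
Step 3 — Parallel branch: R2 || L = 1/(1/R2 + 1/L) = 5.795 + j141.1 Ω.
Step 4 — Series with R1: Z_total = R1 + (R2 || L) = 76.29 + j141.1 Ω = 160.4∠61.6° Ω.

Z = 76.29 + j141.1 Ω = 160.4∠61.6° Ω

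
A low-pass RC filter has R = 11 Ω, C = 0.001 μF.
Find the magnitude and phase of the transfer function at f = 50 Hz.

Step 1 — Angular frequency: ω = 2π·50 = 314.2 rad/s.
Step 2 — Transfer function: H(jω) = 1/(1 + jωRC).
Step 3 — Denominator: 1 + jωRC = 1 + j·314.2·11·1e-09 = 1 + j3.456e-06.
Step 4 — H = 1 - j3.456e-06.
Step 5 — Magnitude: |H| = 1 (-0.0 dB); phase: φ = -0.0°.

|H| = 1 (-0.0 dB), φ = -0.0°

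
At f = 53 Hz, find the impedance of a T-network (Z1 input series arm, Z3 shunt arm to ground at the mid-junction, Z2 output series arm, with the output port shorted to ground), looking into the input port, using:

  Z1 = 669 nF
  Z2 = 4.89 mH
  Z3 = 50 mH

Step 1 — Angular frequency: ω = 2π·f = 2π·53 = 333 rad/s.
Step 2 — Component impedances:
  Z1: Z = 1/(jωC) = -j/(ω·C) = 0 - j4489 Ω
  Z2: Z = jωL = j·333·0.00489 = 0 + j1.628 Ω
  Z3: Z = jωL = j·333·0.05 = 0 + j16.65 Ω
Step 3 — With the output port shorted to ground, the output series arm Z2 runs from the junction to ground; the shunt arm Z3 also runs from the junction to ground. They appear in parallel: Z3 || Z2 = 0 + j1.483 Ω.
Step 4 — Series with input arm Z1: Z_in = Z1 + (Z3 || Z2) = 0 - j4487 Ω = 4487∠-90.0° Ω.

Z = 0 - j4487 Ω = 4487∠-90.0° Ω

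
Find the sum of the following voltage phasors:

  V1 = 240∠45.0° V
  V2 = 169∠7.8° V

Step 1 — Convert each phasor to rectangular form:
  V1 = 240·(cos(45.0°) + j·sin(45.0°)) = 169.7 + j169.7 V
  V2 = 169·(cos(7.8°) + j·sin(7.8°)) = 167.4 + j22.94 V
Step 2 — Sum components: V_total = 337.1 + j192.6 V.
Step 3 — Convert to polar: |V_total| = 388.3 V, ∠V_total = 29.7°.

V_total = 388.3∠29.7° V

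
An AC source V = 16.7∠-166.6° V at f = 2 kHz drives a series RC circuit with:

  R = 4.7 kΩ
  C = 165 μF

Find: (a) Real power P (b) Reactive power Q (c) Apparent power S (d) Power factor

Step 1 — Angular frequency: ω = 2π·f = 2π·2000 = 1.257e+04 rad/s.
Step 2 — Component impedances:
  R: Z = R = 4700 Ω
  C: Z = 1/(jωC) = -j/(ω·C) = 0 - j0.4823 Ω
Step 3 — Series combination: Z_total = R + C = 4700 - j0.4823 Ω = 4700∠-0.0° Ω.
Step 4 — Source phasor: V = 16.7∠-166.6° V = -16.25 - j3.87 V.
Step 5 — Current: I = V / Z = -0.003456 - j0.0008238 A = 0.003553∠-166.6° A.
Step 6 — Complex power: S = V·I* = 0.05934 - j6.089e-06 VA.
Step 7 — Real power: P = Re(S) = 0.05934 W.
Step 8 — Reactive power: Q = Im(S) = -6.089e-06 VAR.
Step 9 — Apparent power: |S| = 0.05934 VA.
Step 10 — Power factor: PF = P/|S| = 1 (leading).

(a) P = 0.05934 W  (b) Q = -6.089e-06 VAR  (c) S = 0.05934 VA  (d) PF = 1 (leading)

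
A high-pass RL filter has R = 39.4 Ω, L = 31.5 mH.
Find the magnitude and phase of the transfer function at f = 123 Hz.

Step 1 — Angular frequency: ω = 2π·123 = 772.8 rad/s.
Step 2 — Transfer function: H(jω) = jωL/(R + jωL).
Step 3 — Numerator jωL = j·24.34; denominator R + jωL = 39.4 + j24.34.
Step 4 — H = 0.2763 + j0.4472.
Step 5 — Magnitude: |H| = 0.5256 (-5.6 dB); phase: φ = 58.3°.

|H| = 0.5256 (-5.6 dB), φ = 58.3°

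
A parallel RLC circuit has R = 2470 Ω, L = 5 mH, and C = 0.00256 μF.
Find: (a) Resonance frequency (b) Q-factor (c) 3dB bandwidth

Step 1 — Resonance: ω₀ = 1/√(LC) = 1/√(0.005·2.56e-09) = 2.795e+05 rad/s.
Step 2 — f₀ = ω₀/(2π) = 4.449e+04 Hz.
Step 3 — Parallel Q: Q = R/(ω₀L) = 2470/(2.795e+05·0.005) = 1.767.
Step 4 — Bandwidth: Δω = ω₀/Q = 1.581e+05 rad/s; BW = Δω/(2π) = 2.517e+04 Hz.

(a) f₀ = 4.449e+04 Hz  (b) Q = 1.767  (c) BW = 2.517e+04 Hz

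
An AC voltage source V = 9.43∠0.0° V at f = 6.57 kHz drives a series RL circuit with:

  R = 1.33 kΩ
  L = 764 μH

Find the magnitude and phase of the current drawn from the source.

Step 1 — Angular frequency: ω = 2π·f = 2π·6570 = 4.128e+04 rad/s.
Step 2 — Component impedances:
  R: Z = R = 1330 Ω
  L: Z = jωL = j·4.128e+04·0.000764 = 0 + j31.54 Ω
Step 3 — Series combination: Z_total = R + L = 1330 + j31.54 Ω = 1330∠1.4° Ω.
Step 4 — Source phasor: V = 9.43∠0.0° V = 9.43 V.
Step 5 — Ohm's law: I = V / Z_total = (9.43) / (1330 + j31.54) = 0.007086 - j0.000168 A.
Step 6 — Convert to polar: |I| = 0.007088 A, ∠I = -1.4°.

I = 0.007088∠-1.4° A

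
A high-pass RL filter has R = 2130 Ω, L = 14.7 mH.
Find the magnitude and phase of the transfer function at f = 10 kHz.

Step 1 — Angular frequency: ω = 2π·1e+04 = 6.283e+04 rad/s.
Step 2 — Transfer function: H(jω) = jωL/(R + jωL).
Step 3 — Numerator jωL = j·923.6; denominator R + jωL = 2130 + j923.6.
Step 4 — H = 0.1583 + j0.365.
Step 5 — Magnitude: |H| = 0.3978 (-8.0 dB); phase: φ = 66.6°.

|H| = 0.3978 (-8.0 dB), φ = 66.6°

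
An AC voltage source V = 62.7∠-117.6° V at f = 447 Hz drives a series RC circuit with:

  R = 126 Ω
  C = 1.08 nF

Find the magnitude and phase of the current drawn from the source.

Step 1 — Angular frequency: ω = 2π·f = 2π·447 = 2809 rad/s.
Step 2 — Component impedances:
  R: Z = R = 126 Ω
  C: Z = 1/(jωC) = -j/(ω·C) = 0 - j3.297e+05 Ω
Step 3 — Series combination: Z_total = R + C = 126 - j3.297e+05 Ω = 3.297e+05∠-90.0° Ω.
Step 4 — Source phasor: V = 62.7∠-117.6° V = -29.05 - j55.56 V.
Step 5 — Ohm's law: I = V / Z_total = (-29.05 - j55.56) / (126 - j3.297e+05) = 0.0001685 - j8.818e-05 A.
Step 6 — Convert to polar: |I| = 0.0001902 A, ∠I = -27.6°.

I = 0.0001902∠-27.6° A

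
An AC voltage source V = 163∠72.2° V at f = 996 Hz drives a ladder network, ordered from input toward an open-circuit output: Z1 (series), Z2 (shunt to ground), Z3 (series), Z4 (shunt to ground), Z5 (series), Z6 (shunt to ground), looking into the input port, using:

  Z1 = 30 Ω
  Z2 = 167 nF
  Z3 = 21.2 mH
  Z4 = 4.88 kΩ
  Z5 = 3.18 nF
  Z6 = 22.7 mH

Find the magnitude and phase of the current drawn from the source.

Step 1 — Angular frequency: ω = 2π·f = 2π·996 = 6258 rad/s.
Step 2 — Component impedances:
  Z1: Z = R = 30 Ω
  Z2: Z = 1/(jωC) = -j/(ω·C) = 0 - j956.9 Ω
  Z3: Z = jωL = j·6258·0.0212 = 0 + j132.7 Ω
  Z4: Z = R = 4880 Ω
  Z5: Z = 1/(jωC) = -j/(ω·C) = 0 - j5.025e+04 Ω
  Z6: Z = jωL = j·6258·0.0227 = 0 + j142.1 Ω
Step 3 — Ladder network (open output): work backward from the far end, alternating series and parallel combinations. Z_in = 206.7 - j909.5 Ω = 932.7∠-77.2° Ω.
Step 4 — Source phasor: V = 163∠72.2° V = 49.83 + j155.2 V.
Step 5 — Ohm's law: I = V / Z_total = (49.83 + j155.2) / (206.7 - j909.5) = -0.1504 + j0.08897 A.
Step 6 — Convert to polar: |I| = 0.1748 A, ∠I = 149.4°.

I = 0.1748∠149.4° A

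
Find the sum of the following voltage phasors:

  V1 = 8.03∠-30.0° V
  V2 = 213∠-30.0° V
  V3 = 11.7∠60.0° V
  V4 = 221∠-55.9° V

Step 1 — Convert each phasor to rectangular form:
  V1 = 8.03·(cos(-30.0°) + j·sin(-30.0°)) = 6.954 - j4.015 V
  V2 = 213·(cos(-30.0°) + j·sin(-30.0°)) = 184.5 - j106.5 V
  V3 = 11.7·(cos(60.0°) + j·sin(60.0°)) = 5.85 + j10.13 V
  V4 = 221·(cos(-55.9°) + j·sin(-55.9°)) = 123.9 - j183 V
Step 2 — Sum components: V_total = 321.2 - j283.4 V.
Step 3 — Convert to polar: |V_total| = 428.3 V, ∠V_total = -41.4°.

V_total = 428.3∠-41.4° V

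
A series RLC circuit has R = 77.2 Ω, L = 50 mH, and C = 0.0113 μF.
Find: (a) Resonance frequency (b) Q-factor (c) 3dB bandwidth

Step 1 — Resonance condition Im(Z)=0 gives ω₀ = 1/√(LC).
Step 2 — ω₀ = 1/√(0.05·1.13e-08) = 4.207e+04 rad/s.
Step 3 — f₀ = ω₀/(2π) = 6696 Hz.
Step 4 — Series Q: Q = ω₀L/R = 4.207e+04·0.05/77.2 = 27.25.
Step 5 — 3dB bandwidth: Δω = ω₀/Q = 1544 rad/s; BW = Δω/(2π) = 245.7 Hz.

(a) f₀ = 6696 Hz  (b) Q = 27.25  (c) BW = 245.7 Hz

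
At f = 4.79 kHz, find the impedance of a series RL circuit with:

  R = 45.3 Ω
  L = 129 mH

Step 1 — Angular frequency: ω = 2π·f = 2π·4790 = 3.01e+04 rad/s.
Step 2 — Component impedances:
  R: Z = R = 45.3 Ω
  L: Z = jωL = j·3.01e+04·0.129 = 0 + j3882 Ω
Step 3 — Series combination: Z_total = R + L = 45.3 + j3882 Ω = 3883∠89.3° Ω.

Z = 45.3 + j3882 Ω = 3883∠89.3° Ω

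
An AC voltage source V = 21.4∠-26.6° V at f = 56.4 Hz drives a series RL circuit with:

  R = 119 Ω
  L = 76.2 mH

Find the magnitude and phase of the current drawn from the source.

Step 1 — Angular frequency: ω = 2π·f = 2π·56.4 = 354.4 rad/s.
Step 2 — Component impedances:
  R: Z = R = 119 Ω
  L: Z = jωL = j·354.4·0.0762 = 0 + j27 Ω
Step 3 — Series combination: Z_total = R + L = 119 + j27 Ω = 122∠12.8° Ω.
Step 4 — Source phasor: V = 21.4∠-26.6° V = 19.13 - j9.582 V.
Step 5 — Ohm's law: I = V / Z_total = (19.13 - j9.582) / (119 + j27) = 0.1355 - j0.1113 A.
Step 6 — Convert to polar: |I| = 0.1754 A, ∠I = -39.4°.

I = 0.1754∠-39.4° A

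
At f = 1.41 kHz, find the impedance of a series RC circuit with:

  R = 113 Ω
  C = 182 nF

Step 1 — Angular frequency: ω = 2π·f = 2π·1410 = 8859 rad/s.
Step 2 — Component impedances:
  R: Z = R = 113 Ω
  C: Z = 1/(jωC) = -j/(ω·C) = 0 - j620.2 Ω
Step 3 — Series combination: Z_total = R + C = 113 - j620.2 Ω = 630.4∠-79.7° Ω.

Z = 113 - j620.2 Ω = 630.4∠-79.7° Ω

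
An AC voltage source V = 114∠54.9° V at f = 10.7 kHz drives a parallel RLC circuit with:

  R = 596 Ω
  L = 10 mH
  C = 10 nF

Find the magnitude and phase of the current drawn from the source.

Step 1 — Angular frequency: ω = 2π·f = 2π·1.07e+04 = 6.723e+04 rad/s.
Step 2 — Component impedances:
  R: Z = R = 596 Ω
  L: Z = jωL = j·6.723e+04·0.01 = 0 + j672.3 Ω
  C: Z = 1/(jωC) = -j/(ω·C) = 0 - j1487 Ω
Step 3 — Parallel combination: 1/Z_total = 1/R + 1/L + 1/C; Z_total = 482.2 + j234.3 Ω = 536.1∠25.9° Ω.
Step 4 — Source phasor: V = 114∠54.9° V = 65.55 + j93.27 V.
Step 5 — Ohm's law: I = V / Z_total = (65.55 + j93.27) / (482.2 + j234.3) = 0.186 + j0.1031 A.
Step 6 — Convert to polar: |I| = 0.2127 A, ∠I = 29.0°.

I = 0.2127∠29.0° A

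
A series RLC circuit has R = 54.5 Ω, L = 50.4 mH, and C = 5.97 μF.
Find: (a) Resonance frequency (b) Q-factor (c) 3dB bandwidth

Step 1 — Resonance: ω₀ = 1/√(LC) = 1/√(0.0504·5.97e-06) = 1823 rad/s.
Step 2 — f₀ = ω₀/(2π) = 290.1 Hz.
Step 3 — Series Q: Q = ω₀L/R = 1823·0.0504/54.5 = 1.686.
Step 4 — Bandwidth: Δω = ω₀/Q = 1081 rad/s; BW = Δω/(2π) = 172.1 Hz.

(a) f₀ = 290.1 Hz  (b) Q = 1.686  (c) BW = 172.1 Hz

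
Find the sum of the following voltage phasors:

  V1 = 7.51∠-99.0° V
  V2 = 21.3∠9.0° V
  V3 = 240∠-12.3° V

Step 1 — Convert each phasor to rectangular form:
  V1 = 7.51·(cos(-99.0°) + j·sin(-99.0°)) = -1.175 - j7.418 V
  V2 = 21.3·(cos(9.0°) + j·sin(9.0°)) = 21.04 + j3.332 V
  V3 = 240·(cos(-12.3°) + j·sin(-12.3°)) = 234.5 - j51.13 V
Step 2 — Sum components: V_total = 254.4 - j55.21 V.
Step 3 — Convert to polar: |V_total| = 260.3 V, ∠V_total = -12.2°.

V_total = 260.3∠-12.2° V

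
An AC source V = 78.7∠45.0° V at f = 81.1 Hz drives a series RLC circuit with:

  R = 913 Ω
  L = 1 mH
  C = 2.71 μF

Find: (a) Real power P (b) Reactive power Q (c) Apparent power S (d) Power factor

Step 1 — Angular frequency: ω = 2π·f = 2π·81.1 = 509.6 rad/s.
Step 2 — Component impedances:
  R: Z = R = 913 Ω
  L: Z = jωL = j·509.6·0.001 = 0 + j0.5096 Ω
  C: Z = 1/(jωC) = -j/(ω·C) = 0 - j724.2 Ω
Step 3 — Series combination: Z_total = R + L + C = 913 - j723.6 Ω = 1165∠-38.4° Ω.
Step 4 — Source phasor: V = 78.7∠45.0° V = 55.65 + j55.65 V.
Step 5 — Current: I = V / Z = 0.007764 + j0.06711 A = 0.06755∠83.4° A.
Step 6 — Complex power: S = V·I* = 4.166 - j3.302 VA.
Step 7 — Real power: P = Re(S) = 4.166 W.
Step 8 — Reactive power: Q = Im(S) = -3.302 VAR.
Step 9 — Apparent power: |S| = 5.316 VA.
Step 10 — Power factor: PF = P/|S| = 0.7837 (leading).

(a) P = 4.166 W  (b) Q = -3.302 VAR  (c) S = 5.316 VA  (d) PF = 0.7837 (leading)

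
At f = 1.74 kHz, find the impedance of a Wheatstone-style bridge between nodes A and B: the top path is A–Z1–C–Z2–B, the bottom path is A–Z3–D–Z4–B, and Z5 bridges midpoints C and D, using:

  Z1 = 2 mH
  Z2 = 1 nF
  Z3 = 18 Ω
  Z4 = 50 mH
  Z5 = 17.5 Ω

Step 1 — Angular frequency: ω = 2π·f = 2π·1740 = 1.093e+04 rad/s.
Step 2 — Component impedances:
  Z1: Z = jωL = j·1.093e+04·0.002 = 0 + j21.87 Ω
  Z2: Z = 1/(jωC) = -j/(ω·C) = 0 - j9.147e+04 Ω
  Z3: Z = R = 18 Ω
  Z4: Z = jωL = j·1.093e+04·0.05 = 0 + j546.6 Ω
  Z5: Z = R = 17.5 Ω
Step 3 — Bridge requires nodal analysis (the Z5 bridge couples midpoints C and D, so the two paths cannot be reduced to a simple series/parallel combination). Setting node B to ground and injecting 1 A at node A, the 3-node admittance system at A, C, D solves to V_A = Z_AB = 11.46 + j554 Ω = 554.1∠88.8° Ω.

Z = 11.46 + j554 Ω = 554.1∠88.8° Ω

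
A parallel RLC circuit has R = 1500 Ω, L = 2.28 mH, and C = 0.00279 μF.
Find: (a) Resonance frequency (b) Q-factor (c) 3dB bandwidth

Step 1 — Resonance: ω₀ = 1/√(LC) = 1/√(0.00228·2.79e-09) = 3.965e+05 rad/s.
Step 2 — f₀ = ω₀/(2π) = 6.31e+04 Hz.
Step 3 — Parallel Q: Q = R/(ω₀L) = 1500/(3.965e+05·0.00228) = 1.659.
Step 4 — Bandwidth: Δω = ω₀/Q = 2.389e+05 rad/s; BW = Δω/(2π) = 3.803e+04 Hz.

(a) f₀ = 6.31e+04 Hz  (b) Q = 1.659  (c) BW = 3.803e+04 Hz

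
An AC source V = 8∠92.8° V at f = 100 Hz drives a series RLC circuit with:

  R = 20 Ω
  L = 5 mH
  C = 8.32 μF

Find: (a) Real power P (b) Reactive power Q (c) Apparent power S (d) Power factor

Step 1 — Angular frequency: ω = 2π·f = 2π·100 = 628.3 rad/s.
Step 2 — Component impedances:
  R: Z = R = 20 Ω
  L: Z = jωL = j·628.3·0.005 = 0 + j3.142 Ω
  C: Z = 1/(jωC) = -j/(ω·C) = 0 - j191.3 Ω
Step 3 — Series combination: Z_total = R + L + C = 20 - j188.2 Ω = 189.2∠-83.9° Ω.
Step 4 — Source phasor: V = 8∠92.8° V = -0.3908 + j7.99 V.
Step 5 — Current: I = V / Z = -0.04221 + j0.00241 A = 0.04228∠176.7° A.
Step 6 — Complex power: S = V·I* = 0.03575 - j0.3364 VA.
Step 7 — Real power: P = Re(S) = 0.03575 W.
Step 8 — Reactive power: Q = Im(S) = -0.3364 VAR.
Step 9 — Apparent power: |S| = 0.3382 VA.
Step 10 — Power factor: PF = P/|S| = 0.1057 (leading).

(a) P = 0.03575 W  (b) Q = -0.3364 VAR  (c) S = 0.3382 VA  (d) PF = 0.1057 (leading)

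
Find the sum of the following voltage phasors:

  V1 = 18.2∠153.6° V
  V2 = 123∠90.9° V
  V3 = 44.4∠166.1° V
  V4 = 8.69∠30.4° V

Step 1 — Convert each phasor to rectangular form:
  V1 = 18.2·(cos(153.6°) + j·sin(153.6°)) = -16.3 + j8.092 V
  V2 = 123·(cos(90.9°) + j·sin(90.9°)) = -1.932 + j123 V
  V3 = 44.4·(cos(166.1°) + j·sin(166.1°)) = -43.1 + j10.67 V
  V4 = 8.69·(cos(30.4°) + j·sin(30.4°)) = 7.495 + j4.397 V
Step 2 — Sum components: V_total = -53.84 + j146.1 V.
Step 3 — Convert to polar: |V_total| = 155.7 V, ∠V_total = 110.2°.

V_total = 155.7∠110.2° V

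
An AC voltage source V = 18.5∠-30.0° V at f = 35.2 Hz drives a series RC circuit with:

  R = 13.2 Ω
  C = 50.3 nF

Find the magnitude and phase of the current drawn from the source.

Step 1 — Angular frequency: ω = 2π·f = 2π·35.2 = 221.2 rad/s.
Step 2 — Component impedances:
  R: Z = R = 13.2 Ω
  C: Z = 1/(jωC) = -j/(ω·C) = 0 - j8.989e+04 Ω
Step 3 — Series combination: Z_total = R + C = 13.2 - j8.989e+04 Ω = 8.989e+04∠-90.0° Ω.
Step 4 — Source phasor: V = 18.5∠-30.0° V = 16.02 - j9.25 V.
Step 5 — Ohm's law: I = V / Z_total = (16.02 - j9.25) / (13.2 - j8.989e+04) = 0.0001029 + j0.0001782 A.
Step 6 — Convert to polar: |I| = 0.0002058 A, ∠I = 60.0°.

I = 0.0002058∠60.0° A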